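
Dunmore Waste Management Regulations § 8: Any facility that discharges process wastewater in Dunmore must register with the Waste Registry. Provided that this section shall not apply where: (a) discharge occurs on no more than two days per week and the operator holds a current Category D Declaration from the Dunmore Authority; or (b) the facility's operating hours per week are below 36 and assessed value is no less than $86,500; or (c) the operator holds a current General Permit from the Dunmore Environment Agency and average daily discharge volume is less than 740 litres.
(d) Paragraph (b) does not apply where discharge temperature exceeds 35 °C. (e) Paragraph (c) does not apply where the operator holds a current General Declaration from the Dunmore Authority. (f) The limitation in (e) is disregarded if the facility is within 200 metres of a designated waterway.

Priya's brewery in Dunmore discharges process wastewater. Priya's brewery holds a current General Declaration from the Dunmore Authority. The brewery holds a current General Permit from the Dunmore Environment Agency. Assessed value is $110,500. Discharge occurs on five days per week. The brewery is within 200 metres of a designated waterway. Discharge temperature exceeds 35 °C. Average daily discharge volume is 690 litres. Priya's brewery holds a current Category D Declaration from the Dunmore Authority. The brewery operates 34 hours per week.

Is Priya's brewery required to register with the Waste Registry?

No — exception (c) applies; Priya's brewery is not required to register with the Waste Registry.

Exception (a) fails — discharge occurs on five days per week.
Exception (b) is satisfied on its face — the facility's operating hours per week are 34, below the 36 limit; assessed value is $110,500, meeting the $86,500 threshold. But: (d) is engaged — discharge temperature exceeds 35 °C. Exception (b) does not apply.
All of (c)'s requirements are met (a current General Permit is held; average daily discharge volume is 690 litres, less than the 740 litres limit). Considering the limiting provisions: (e) operates (a current General Declaration is held), but is overridden by (f): (f) operates against (e): the brewery is within 200 m of a designated waterway. So (c) applies.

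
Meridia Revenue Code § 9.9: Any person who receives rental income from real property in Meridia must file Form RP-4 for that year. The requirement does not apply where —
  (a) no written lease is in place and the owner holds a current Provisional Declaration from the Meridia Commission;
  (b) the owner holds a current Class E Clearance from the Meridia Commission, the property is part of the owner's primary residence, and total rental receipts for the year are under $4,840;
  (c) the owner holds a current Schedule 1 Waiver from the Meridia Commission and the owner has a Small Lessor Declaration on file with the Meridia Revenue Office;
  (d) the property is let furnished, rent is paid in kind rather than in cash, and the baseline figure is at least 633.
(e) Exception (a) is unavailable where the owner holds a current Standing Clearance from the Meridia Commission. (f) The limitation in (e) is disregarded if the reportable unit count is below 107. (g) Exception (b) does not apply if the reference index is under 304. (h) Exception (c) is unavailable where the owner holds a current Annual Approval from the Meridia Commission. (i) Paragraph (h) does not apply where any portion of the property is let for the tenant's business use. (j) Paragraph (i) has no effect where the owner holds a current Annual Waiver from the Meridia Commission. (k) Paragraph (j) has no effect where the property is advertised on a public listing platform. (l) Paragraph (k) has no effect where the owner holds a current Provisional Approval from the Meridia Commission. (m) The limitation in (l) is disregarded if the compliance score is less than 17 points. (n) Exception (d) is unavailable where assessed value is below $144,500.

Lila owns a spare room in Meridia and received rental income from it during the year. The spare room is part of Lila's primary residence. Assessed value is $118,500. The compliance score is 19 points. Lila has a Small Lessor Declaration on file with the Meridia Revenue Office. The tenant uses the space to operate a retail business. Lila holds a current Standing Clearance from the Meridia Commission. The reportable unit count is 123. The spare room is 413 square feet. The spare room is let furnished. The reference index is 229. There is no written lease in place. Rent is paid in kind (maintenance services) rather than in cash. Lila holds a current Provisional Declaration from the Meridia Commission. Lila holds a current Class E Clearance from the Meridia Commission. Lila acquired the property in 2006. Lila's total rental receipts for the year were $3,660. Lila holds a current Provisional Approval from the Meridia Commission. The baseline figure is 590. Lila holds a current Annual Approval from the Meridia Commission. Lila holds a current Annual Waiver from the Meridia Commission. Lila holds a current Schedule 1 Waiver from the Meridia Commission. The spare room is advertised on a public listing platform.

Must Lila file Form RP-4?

All of (a)'s requirements are met (there is no written lease; a current Provisional Declaration is held). But applying paragraphs (e)–(f): (e) operates against (a): a current Standing Clearance is held. (f), which would lift (e), is inapplicable — the reportable unit count is 123, not below 107. Exception (a) does not apply.
Exception (b)'s conditions are all satisfied: a current Class E Clearance is held; the spare room is part of the primary residence; total rental receipts for the year are $3,660, under the $4,840 limit. But applying paragraph (g): (g) operates against (b): the reference index is 229, under the 304 limit. So (b) is unavailable.
Exception (c)'s conditions are all satisfied: a current Schedule 1 Waiver is held; a Small Lessor Declaration is on file. But: (h) operates against (c): a current Annual Approval is held. (i) applies (the space is let for business use), but is set aside by (j): (j) operates — a current Annual Waiver is held. (k) would limit (j) — the property is publicly advertised — but (l) sets (k) aside: (l) operates against (k): a current Provisional Approval is held. (m), which would lift (l), is not triggered — the compliance score is 19 points, not less than 17 points. So (c) is unavailable.
Exception (d) fails — the baseline figure is 590, short of 633.
No exception applies. The general rule governs.

Yes — Lila must file Form RP-4.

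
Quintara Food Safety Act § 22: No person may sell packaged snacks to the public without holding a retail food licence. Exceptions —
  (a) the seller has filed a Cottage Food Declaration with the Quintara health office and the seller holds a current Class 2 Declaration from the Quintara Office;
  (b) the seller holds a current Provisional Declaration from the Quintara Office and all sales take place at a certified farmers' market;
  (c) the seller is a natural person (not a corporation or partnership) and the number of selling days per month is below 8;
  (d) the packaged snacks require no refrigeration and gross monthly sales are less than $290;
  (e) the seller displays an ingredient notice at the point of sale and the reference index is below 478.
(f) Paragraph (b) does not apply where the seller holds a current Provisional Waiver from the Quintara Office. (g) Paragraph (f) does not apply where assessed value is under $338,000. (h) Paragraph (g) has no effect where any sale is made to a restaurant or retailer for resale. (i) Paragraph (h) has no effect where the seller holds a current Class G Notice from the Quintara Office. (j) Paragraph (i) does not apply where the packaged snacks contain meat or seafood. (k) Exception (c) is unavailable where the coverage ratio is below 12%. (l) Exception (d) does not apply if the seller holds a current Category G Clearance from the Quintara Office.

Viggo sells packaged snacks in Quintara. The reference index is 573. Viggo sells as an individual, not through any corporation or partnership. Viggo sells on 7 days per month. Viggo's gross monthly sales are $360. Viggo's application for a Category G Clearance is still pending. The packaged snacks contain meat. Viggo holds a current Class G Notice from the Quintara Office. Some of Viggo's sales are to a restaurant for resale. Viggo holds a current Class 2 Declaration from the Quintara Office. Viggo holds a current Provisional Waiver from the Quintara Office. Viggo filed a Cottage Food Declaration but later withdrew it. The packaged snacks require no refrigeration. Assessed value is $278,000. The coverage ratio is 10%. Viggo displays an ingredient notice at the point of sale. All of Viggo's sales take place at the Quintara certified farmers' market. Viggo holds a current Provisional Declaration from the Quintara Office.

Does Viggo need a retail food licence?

Yes — Viggo must hold a retail food licence.

Exception (a) does not apply: the Cottage Food Declaration was withdrawn.
Exception (b): a current Provisional Declaration is held; all sales are at a certified farmers' market — every condition holds. But applying paragraphs (f)–(j): (f) applies — a current Provisional Waiver is held. (g) is triggered (assessed value is $278,000, under the $338,000 limit), but is displaced by (h): (h) is engaged — some sales are to a restaurant for resale. (i) would limit (h) — a current Class G Notice is held — but (j) sets (i) aside: (j) is triggered — the packaged snacks contain meat. So (b) is unavailable.
Exception (c): the seller is a natural person; the number of selling days per month is 7, below the 8 limit — every condition holds. But applying paragraph (k): (k) operates against (c): the coverage ratio is 10%, below the 12% limit. Exception (c) does not apply.
Exception (d) requires that gross monthly sales are less than $290; but gross monthly sales are $360, not less than $290, so (d) is unavailable.
Exception (e) requires that the reference index is below 478; but the reference index is 573, not below 478, so (e) is unavailable.
No exception displaces § 22.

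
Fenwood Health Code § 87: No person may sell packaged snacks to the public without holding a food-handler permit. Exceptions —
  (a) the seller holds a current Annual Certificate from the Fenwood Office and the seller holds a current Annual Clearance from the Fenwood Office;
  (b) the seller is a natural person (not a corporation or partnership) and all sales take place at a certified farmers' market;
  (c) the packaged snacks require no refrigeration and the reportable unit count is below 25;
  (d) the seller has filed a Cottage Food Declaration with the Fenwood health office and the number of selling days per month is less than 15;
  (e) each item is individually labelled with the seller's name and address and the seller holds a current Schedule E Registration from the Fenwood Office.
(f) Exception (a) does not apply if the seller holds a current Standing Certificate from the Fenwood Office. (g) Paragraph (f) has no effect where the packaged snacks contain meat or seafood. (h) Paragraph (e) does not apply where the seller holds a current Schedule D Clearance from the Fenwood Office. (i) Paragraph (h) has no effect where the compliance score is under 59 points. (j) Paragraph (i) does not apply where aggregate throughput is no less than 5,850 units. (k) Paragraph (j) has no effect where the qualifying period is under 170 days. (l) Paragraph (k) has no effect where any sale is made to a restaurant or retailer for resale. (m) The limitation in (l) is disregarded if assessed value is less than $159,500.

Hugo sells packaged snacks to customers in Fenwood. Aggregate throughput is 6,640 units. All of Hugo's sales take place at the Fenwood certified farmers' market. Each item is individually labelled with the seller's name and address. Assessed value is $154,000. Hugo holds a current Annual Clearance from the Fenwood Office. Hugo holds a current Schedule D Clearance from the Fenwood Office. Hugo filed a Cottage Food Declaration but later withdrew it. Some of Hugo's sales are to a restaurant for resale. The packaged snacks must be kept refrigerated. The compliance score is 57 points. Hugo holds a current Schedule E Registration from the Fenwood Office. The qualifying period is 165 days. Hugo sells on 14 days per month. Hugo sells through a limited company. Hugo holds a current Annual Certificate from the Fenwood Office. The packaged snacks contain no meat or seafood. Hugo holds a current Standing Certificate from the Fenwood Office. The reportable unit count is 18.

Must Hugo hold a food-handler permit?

All of (a)'s requirements are met (a current Annual Certificate is held; a current Annual Clearance is held). However, paragraphs (f)–(g) must be considered: (f) is triggered — a current Standing Certificate is held. (g) does not operate here (the packaged snacks contain no meat or seafood), so (f) stands. Exception (a) does not apply.
Exception (b) does not apply: the seller operates through a limited company.
Exception (c) fails — the packaged snacks require refrigeration.
Exception (d) requires that the seller has filed a Cottage Food Declaration with the Fenwood health office; but the Cottage Food Declaration was withdrawn, so (d) is unavailable.
All of (e)'s requirements are met (items are individually labelled; a current Schedule E Registration is held). Under paragraphs (h)–(m): (h) would limit (e) — a current Schedule D Clearance is held — but (i) sets (h) aside: (i) operates — the compliance score is 57 points, under the 59 points limit. (j) applies (aggregate throughput is 6,640 units, meeting the 5,850 units threshold), but is itself disapplied by (k): (k) operates against (j): the qualifying period is 165 days, under the 170 days limit. (l) applies (some sales are to a restaurant for resale), but is overridden by (m): (m) is triggered — assessed value is $154,000, less than the $159,500 limit. Exception (e) stands.

No — exception (e) applies; Hugo is not required to hold a food-handler permit.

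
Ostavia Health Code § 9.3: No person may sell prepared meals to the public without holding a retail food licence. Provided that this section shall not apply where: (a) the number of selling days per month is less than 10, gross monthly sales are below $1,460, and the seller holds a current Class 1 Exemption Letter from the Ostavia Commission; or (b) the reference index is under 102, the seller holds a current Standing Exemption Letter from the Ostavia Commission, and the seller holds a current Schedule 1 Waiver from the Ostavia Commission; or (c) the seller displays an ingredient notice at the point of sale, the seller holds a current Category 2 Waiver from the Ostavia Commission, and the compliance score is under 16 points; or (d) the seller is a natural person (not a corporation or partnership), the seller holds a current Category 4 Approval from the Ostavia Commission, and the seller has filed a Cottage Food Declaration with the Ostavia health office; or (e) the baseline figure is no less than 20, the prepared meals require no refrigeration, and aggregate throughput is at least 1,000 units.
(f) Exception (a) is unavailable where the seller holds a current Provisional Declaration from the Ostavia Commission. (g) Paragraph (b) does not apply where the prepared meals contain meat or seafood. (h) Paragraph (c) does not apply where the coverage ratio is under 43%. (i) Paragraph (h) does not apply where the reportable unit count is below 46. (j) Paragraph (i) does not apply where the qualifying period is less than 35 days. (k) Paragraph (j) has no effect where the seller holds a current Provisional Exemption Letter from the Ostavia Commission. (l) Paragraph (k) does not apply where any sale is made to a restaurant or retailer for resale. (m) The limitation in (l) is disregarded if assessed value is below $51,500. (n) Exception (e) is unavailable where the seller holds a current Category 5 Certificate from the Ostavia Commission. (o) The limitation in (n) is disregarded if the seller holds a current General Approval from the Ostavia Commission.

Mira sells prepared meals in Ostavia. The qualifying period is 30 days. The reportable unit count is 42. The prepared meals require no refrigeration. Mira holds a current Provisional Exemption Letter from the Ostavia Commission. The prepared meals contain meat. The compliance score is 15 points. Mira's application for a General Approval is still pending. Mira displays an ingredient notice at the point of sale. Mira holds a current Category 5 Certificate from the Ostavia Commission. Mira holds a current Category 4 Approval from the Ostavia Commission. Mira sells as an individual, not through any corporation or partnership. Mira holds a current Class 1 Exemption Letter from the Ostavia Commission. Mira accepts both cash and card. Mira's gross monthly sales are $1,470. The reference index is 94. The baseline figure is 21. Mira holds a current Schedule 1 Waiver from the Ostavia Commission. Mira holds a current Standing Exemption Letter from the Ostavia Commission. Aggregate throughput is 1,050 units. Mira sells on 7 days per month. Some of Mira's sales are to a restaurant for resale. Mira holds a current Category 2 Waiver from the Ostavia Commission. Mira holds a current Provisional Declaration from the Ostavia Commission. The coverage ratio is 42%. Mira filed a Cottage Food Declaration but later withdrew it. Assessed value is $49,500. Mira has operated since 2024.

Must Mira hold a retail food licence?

Exception (a) does not apply: gross monthly sales are $1,470, not below $1,460.
Exception (b): the reference index is 94, under the 102 limit; a current Standing Exemption Letter is held; a current Schedule 1 Waiver is held — every condition holds. Turning to paragraph (g): (g) operates against (b): the prepared meals contain meat. So (b) is unavailable.
Exception (c): an ingredient notice is displayed; a current Category 2 Waiver is held; the compliance score is 15 points, under the 16 points limit — every condition holds. Under paragraphs (h)–(m): (h) operates (the coverage ratio is 42%, under the 43% limit), but is itself disapplied by (i): (i) operates against (h): the reportable unit count is 42, below the 46 limit. (j) would limit (i) — the qualifying period is 30 days, less than the 35 days limit — but (k) sets (j) aside: (k) operates against (j): a current Provisional Exemption Letter is held. (l) is triggered (some sales are to a restaurant for resale), but is overridden by (m): (m) operates against (l): assessed value is $49,500, below the $51,500 limit. (c) remains available.
Exception (d) fails — the Cottage Food Declaration was withdrawn.
Exception (e): the baseline figure is 21, meeting the 20 threshold; the prepared meals are shelf-stable; aggregate throughput is 1,050 units, meeting the 1,000 units threshold — every condition holds. But: (n) operates against (e): a current Category 5 Certificate is held. (o) is not triggered (the General Approval is not current), so (n) stands. So (e) is unavailable.

No — exception (c) applies; Mira is not required to hold a retail food licence.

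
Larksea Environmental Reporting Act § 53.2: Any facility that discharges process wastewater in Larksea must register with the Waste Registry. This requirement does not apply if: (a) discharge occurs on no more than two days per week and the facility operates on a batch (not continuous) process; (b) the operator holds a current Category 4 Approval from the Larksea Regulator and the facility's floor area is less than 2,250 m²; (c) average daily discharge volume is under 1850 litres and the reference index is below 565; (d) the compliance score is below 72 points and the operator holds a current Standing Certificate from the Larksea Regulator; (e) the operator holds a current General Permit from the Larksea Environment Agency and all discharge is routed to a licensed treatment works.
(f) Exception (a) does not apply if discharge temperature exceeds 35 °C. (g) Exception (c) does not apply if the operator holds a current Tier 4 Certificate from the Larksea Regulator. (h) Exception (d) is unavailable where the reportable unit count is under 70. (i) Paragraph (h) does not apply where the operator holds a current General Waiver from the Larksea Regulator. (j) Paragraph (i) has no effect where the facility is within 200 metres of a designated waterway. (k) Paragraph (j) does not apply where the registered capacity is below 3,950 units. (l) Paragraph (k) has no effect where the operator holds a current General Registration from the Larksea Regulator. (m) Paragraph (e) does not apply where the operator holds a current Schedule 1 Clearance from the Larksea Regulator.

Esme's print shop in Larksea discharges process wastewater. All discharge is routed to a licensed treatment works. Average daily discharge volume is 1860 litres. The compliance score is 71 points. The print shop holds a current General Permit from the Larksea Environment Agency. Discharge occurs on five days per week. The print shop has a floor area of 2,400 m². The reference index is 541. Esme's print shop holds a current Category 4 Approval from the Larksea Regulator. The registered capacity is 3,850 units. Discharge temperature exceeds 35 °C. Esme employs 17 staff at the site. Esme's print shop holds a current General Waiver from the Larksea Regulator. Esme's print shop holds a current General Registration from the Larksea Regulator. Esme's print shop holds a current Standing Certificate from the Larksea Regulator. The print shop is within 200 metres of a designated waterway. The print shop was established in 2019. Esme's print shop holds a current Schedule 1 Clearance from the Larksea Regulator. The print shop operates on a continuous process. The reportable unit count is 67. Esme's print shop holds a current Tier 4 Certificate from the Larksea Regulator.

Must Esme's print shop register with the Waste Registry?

Yes — Esme's print shop must register with the Waste Registry.

Exception (a) fails — discharge occurs on five days per week.
Exception (b) does not apply: the facility's floor area is 2,400 m², not less than 2,250 m².
Exception (c) fails — average daily discharge volume is 1860 litres, not under 1850 litres.
Exception (d): the compliance score is 71 points, below the 72 points limit; a current Standing Certificate is held — every condition holds. However, paragraphs (h)–(l) must be considered: (h) is triggered — the reportable unit count is 67, under the 70 limit. (i) applies (a current General Waiver is held), but is set aside by (j): (j) operates against (i): the print shop is within 200 m of a designated waterway. (k) operates (the registered capacity is 3,850 units, below the 3,950 units limit), but is displaced by (l): (l) is engaged — a current General Registration is held. Exception (d) does not apply.
Exception (e): a current General Permit is held; discharge is routed to a licensed treatment works — every condition holds. However, paragraph (m) must be considered: (m) is engaged — a current Schedule 1 Clearance is held. So (e) is unavailable.
None of the exceptions is available; § 53.2 applies in full.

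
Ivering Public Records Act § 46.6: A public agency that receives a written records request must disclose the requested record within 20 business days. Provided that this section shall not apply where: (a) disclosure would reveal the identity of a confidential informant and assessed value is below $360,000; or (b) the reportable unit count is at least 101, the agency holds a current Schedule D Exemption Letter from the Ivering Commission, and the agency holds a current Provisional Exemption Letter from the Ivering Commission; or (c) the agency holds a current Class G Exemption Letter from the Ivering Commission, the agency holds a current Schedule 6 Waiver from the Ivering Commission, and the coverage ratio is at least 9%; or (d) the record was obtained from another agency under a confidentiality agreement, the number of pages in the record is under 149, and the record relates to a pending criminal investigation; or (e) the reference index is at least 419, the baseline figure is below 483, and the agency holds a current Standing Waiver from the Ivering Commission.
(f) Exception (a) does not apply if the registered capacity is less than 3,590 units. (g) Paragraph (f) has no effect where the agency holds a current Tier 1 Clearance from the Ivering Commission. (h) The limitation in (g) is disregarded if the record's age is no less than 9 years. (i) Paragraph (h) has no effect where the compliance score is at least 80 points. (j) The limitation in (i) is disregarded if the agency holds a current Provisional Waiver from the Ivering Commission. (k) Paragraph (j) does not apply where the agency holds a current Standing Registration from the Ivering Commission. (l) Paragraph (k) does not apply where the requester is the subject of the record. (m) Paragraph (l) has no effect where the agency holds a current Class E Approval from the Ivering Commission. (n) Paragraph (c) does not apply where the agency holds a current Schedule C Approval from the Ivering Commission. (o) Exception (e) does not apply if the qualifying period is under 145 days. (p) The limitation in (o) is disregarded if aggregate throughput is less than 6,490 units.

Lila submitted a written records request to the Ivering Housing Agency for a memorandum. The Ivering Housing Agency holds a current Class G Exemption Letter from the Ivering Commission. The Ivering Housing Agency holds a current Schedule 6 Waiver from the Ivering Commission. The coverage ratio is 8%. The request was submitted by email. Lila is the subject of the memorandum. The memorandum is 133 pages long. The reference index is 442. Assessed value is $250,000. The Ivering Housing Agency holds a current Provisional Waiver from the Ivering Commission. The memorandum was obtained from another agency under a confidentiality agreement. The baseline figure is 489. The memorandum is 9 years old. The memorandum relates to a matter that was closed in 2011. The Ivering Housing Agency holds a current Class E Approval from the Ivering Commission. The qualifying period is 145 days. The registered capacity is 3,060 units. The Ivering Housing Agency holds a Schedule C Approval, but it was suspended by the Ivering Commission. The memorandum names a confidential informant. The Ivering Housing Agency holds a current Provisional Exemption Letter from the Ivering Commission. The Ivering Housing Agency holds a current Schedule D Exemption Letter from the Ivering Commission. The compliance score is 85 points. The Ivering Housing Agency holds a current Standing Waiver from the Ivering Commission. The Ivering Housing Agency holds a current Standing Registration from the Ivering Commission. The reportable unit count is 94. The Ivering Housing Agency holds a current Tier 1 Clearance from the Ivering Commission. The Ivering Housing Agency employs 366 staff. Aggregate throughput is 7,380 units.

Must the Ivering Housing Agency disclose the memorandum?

No — exception (a) applies; the Ivering Housing Agency is not required to disclose the memorandum.

All of (a)'s requirements are met (the memorandum names a confidential informant; assessed value is $250,000, below the $360,000 limit). Considering the limiting provisions: (f) would limit (a) — the registered capacity is 3,060 units, less than the 3,590 units limit — but (g) sets (f) aside: (g) operates against (f): a current Tier 1 Clearance is held. (h) operates (the record's age is 9 years, meeting the 9 years threshold), but yields to (i): (i) operates — the compliance score is 85 points, meeting the 80 points threshold. (j) applies (a current Provisional Waiver is held), but is itself disapplied by (k): (k) operates against (j): a current Standing Registration is held. (l) applies (Lila is the subject of the memorandum), but is itself disapplied by (m): (m) is engaged — a current Class E Approval is held. Exception (a) stands.
Exception (b) does not apply: the reportable unit count is 94, short of 101.
Exception (c) fails — the coverage ratio is 8%, short of 9%.
Exception (d) fails — the memorandum relates to a closed matter.
Exception (e) does not apply: the baseline figure is 489, not below 483.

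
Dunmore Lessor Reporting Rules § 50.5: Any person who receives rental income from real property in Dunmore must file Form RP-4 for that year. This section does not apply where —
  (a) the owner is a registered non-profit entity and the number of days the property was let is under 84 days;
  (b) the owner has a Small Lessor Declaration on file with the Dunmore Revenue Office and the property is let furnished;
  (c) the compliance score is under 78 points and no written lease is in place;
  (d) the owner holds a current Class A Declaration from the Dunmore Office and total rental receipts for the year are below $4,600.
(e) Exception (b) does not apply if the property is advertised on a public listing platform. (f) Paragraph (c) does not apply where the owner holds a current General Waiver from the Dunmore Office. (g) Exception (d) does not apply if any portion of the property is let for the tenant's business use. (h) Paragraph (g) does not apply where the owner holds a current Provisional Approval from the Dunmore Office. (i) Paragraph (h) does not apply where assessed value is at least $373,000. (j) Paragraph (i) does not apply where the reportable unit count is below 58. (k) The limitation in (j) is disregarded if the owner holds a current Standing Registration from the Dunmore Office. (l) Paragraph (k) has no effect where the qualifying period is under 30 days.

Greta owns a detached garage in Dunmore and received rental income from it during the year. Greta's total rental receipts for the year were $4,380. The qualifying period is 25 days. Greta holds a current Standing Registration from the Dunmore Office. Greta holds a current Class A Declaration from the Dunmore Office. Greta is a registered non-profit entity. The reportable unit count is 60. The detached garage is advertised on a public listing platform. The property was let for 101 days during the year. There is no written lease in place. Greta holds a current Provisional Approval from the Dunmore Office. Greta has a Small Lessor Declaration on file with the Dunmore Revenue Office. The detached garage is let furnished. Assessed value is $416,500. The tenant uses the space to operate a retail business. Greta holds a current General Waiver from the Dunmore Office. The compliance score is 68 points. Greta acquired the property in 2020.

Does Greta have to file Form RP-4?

Yes — Greta must file Form RP-4.

Exception (a) fails — the number of days the property was let is 101 days, not under 84 days.
Exception (b): a Small Lessor Declaration is on file; the property is let furnished — every condition holds. Turning to paragraph (e): (e) is triggered — the property is publicly advertised. So (b) is unavailable.
Exception (c): the compliance score is 68 points, under the 78 points limit; there is no written lease — every condition holds. But: (f) operates against (c): a current General Waiver is held. Exception (c) does not apply.
All of (d)'s requirements are met (a current Class A Declaration is held; total rental receipts for the year are $4,380, below the $4,600 limit). However, paragraphs (g)–(l) must be considered: (g) is engaged — the space is let for business use. (h) operates (a current Provisional Approval is held), but is set aside by (i): (i) operates against (h): assessed value is $416,500, meeting the $373,000 threshold. (j) is not engaged (the reportable unit count is 60, not below 58), so (i) stands. Exception (d) does not apply.
No exception applies. The general rule governs.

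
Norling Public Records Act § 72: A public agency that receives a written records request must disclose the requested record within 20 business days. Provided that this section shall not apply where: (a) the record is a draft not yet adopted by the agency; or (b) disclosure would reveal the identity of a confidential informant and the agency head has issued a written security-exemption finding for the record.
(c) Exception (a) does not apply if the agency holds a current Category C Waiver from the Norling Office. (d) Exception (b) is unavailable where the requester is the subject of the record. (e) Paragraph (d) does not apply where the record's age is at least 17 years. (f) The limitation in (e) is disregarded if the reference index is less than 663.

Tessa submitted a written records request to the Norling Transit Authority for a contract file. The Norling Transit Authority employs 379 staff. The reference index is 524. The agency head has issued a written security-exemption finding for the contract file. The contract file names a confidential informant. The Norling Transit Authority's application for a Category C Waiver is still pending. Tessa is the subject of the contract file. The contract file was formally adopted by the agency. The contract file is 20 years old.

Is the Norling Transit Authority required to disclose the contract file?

Yes — the Norling Transit Authority must disclose the contract file.

Exception (a) requires that the record is a draft not yet adopted by the agency; but the contract file has been formally adopted, so (a) is unavailable.
All of (b)'s requirements are met (the contract file names a confidential informant; a written security-exemption finding has been issued). But applying paragraphs (d)–(f): (d) is triggered — Tessa is the subject of the contract file. (e) is engaged (the record's age is 20 years, meeting the 17 years threshold), but is displaced by (f): (f) is engaged — the reference index is 524, less than the 663 limit. So (b) is unavailable.
Every exception is unavailable, so the rule governs.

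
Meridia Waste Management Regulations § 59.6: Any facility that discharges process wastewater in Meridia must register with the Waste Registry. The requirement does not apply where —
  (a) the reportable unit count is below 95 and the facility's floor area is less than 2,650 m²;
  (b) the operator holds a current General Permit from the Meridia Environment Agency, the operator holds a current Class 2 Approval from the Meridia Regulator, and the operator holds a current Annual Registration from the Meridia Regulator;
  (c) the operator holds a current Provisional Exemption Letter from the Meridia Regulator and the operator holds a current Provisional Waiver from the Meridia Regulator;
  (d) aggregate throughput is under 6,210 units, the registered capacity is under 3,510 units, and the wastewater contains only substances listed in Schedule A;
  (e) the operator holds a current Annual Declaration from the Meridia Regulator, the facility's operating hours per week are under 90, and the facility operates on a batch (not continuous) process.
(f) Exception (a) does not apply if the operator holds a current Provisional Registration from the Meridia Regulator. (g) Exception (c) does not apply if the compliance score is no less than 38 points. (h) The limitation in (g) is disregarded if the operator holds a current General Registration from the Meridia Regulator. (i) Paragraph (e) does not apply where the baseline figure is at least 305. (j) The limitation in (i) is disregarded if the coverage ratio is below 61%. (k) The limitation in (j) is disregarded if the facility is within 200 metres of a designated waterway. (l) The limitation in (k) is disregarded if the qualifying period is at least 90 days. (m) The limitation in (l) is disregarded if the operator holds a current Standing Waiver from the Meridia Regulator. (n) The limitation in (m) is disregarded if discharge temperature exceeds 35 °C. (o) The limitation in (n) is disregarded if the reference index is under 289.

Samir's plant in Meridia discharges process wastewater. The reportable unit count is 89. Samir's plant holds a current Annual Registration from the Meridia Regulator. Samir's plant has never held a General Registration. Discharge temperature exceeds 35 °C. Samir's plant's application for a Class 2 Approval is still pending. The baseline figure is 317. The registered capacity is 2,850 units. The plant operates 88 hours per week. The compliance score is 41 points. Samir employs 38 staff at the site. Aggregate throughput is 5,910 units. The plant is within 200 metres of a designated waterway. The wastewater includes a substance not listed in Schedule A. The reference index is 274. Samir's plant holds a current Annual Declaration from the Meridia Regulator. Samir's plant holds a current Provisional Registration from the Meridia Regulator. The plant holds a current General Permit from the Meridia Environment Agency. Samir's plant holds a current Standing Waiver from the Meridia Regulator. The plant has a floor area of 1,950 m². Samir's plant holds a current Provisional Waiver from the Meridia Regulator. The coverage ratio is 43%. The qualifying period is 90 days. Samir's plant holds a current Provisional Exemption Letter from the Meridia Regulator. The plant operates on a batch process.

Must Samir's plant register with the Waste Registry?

Yes — Samir's plant must register with the Waste Registry.

Exception (a) is satisfied on its face — the reportable unit count is 89, below the 95 limit; the facility's floor area is 1,950 m², less than the 2,650 m² limit. Turning to paragraph (f): (f) operates against (a): a current Provisional Registration is held. Exception (a) does not apply.
Exception (b) requires that the operator holds a current Class 2 Approval from the Meridia Regulator; but no current Class 2 Approval is held, so (b) is unavailable.
Exception (c): a current Provisional Exemption Letter is held; a current Provisional Waiver is held — every condition holds. But applying paragraphs (g)–(h): (g) is engaged — the compliance score is 41 points, meeting the 38 points threshold. (h), which would lift (g), is not engaged — there is no General Registration in force. Exception (c) does not apply.
Exception (d) fails — the wastewater includes a non-Schedule-A substance.
Exception (e)'s conditions are all satisfied: a current Annual Declaration is held; the facility's operating hours per week are 88, under the 90 limit; the facility operates on a batch process. Turning to paragraphs (i)–(o): (i) operates against (e): the baseline figure is 317, meeting the 305 threshold. (j) would limit (i) — the coverage ratio is 43%, below the 61% limit — but (k) sets (j) aside: (k) operates against (j): the plant is within 200 m of a designated waterway. (l) is engaged (the qualifying period is 90 days, meeting the 90 days threshold), but is itself disapplied by (m): (m) is engaged — a current Standing Waiver is held. (n) would limit (m) — discharge temperature exceeds 35 °C — but (o) sets (n) aside: (o) operates against (n): the reference index is 274, under the 289 limit. (e) is therefore removed.
No exception applies. The general rule governs.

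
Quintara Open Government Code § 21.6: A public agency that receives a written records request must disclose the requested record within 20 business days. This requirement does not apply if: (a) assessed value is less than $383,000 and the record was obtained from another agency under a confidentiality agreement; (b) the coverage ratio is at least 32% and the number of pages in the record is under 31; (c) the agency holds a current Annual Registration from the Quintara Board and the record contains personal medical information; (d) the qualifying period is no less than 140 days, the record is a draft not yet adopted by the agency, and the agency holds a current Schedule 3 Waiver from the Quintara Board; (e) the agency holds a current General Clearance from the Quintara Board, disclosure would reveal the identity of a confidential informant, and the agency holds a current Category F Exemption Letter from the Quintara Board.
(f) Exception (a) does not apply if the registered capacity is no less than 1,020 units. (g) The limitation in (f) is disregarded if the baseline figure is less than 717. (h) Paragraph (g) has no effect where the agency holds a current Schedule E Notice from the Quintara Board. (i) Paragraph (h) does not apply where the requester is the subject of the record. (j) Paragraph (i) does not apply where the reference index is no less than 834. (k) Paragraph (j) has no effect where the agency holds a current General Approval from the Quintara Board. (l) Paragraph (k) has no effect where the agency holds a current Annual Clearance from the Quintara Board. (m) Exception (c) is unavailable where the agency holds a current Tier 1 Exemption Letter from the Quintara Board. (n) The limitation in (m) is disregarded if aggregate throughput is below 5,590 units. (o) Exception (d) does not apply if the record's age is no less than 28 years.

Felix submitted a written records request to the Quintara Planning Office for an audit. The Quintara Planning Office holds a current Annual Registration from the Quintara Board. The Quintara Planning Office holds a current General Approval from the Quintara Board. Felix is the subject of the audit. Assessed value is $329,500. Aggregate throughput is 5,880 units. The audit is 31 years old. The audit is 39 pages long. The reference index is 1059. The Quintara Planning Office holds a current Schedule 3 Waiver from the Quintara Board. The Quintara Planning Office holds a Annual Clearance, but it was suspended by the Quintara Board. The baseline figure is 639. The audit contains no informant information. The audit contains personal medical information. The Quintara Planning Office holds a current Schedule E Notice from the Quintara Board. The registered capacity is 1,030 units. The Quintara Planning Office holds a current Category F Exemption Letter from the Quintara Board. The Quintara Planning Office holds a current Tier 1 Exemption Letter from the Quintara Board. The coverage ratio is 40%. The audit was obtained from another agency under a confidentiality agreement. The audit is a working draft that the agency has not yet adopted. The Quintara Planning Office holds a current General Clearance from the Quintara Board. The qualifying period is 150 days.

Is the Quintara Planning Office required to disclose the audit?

No — exception (a) applies; the Quintara Planning Office is not required to disclose the audit.

All of (a)'s requirements are met (assessed value is $329,500, less than the $383,000 limit; the audit was obtained under a confidentiality agreement). Considering the limiting provisions: (f) would limit (a) — the registered capacity is 1,030 units, meeting the 1,020 units threshold — but (g) sets (f) aside: (g) operates against (f): the baseline figure is 639, less than the 717 limit. (h) would limit (g) — a current Schedule E Notice is held — but (i) sets (h) aside: (i) is engaged — Felix is the subject of the audit. (j) would limit (i) — the reference index is 1,059, meeting the 834 threshold — but (k) sets (j) aside: (k) is triggered — a current General Approval is held. (l), which would lift (k), is not triggered — no current Annual Clearance is held. Exception (a) stands.
Exception (b) fails — the number of pages in the record is 39, not under 31.
All of (c)'s requirements are met (a current Annual Registration is held; the audit contains personal medical information). Turning to paragraphs (m)–(n): (m) operates against (c): a current Tier 1 Exemption Letter is held. (n) is not triggered (aggregate throughput is 5,880 units, not below 5,590 units), so (m) stands. Exception (c) does not apply.
Exception (d): the qualifying period is 150 days, meeting the 140 days threshold; the audit is an unadopted draft; a current Schedule 3 Waiver is held — every condition holds. But: (o) operates against (d): the record's age is 31 years, meeting the 28 years threshold. (d) is therefore removed.
Exception (e) does not apply: the audit contains no informant information.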